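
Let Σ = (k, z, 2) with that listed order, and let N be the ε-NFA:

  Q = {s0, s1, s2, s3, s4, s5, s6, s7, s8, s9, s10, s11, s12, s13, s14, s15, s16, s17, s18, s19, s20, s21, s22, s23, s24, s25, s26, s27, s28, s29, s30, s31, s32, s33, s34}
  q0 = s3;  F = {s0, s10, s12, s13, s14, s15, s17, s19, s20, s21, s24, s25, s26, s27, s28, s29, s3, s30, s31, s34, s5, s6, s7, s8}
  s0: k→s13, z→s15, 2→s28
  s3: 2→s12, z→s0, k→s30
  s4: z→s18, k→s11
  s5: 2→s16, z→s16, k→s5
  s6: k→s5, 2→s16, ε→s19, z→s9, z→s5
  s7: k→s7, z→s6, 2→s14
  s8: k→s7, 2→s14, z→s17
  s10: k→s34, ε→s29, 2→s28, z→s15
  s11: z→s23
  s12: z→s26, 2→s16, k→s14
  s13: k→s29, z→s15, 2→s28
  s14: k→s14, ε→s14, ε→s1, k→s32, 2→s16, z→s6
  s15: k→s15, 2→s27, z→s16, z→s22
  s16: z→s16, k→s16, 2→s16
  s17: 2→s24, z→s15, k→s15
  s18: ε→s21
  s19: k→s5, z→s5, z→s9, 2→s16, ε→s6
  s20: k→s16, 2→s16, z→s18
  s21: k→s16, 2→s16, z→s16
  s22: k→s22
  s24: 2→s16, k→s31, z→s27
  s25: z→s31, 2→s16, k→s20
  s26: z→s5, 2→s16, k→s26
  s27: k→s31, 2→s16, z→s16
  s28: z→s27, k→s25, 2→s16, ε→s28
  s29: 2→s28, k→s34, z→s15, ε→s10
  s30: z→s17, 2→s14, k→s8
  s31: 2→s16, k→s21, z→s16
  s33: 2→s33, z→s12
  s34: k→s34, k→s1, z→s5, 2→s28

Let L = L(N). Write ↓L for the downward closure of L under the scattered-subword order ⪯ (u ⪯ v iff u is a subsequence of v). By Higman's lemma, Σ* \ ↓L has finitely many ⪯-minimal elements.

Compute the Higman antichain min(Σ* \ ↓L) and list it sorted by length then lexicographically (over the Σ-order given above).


|Q|=35, |F|=24, |δ|=94 (8 ε).
min D↑ (23 st, q0=0, F={11}): 0:k→1,z→2,2→3 1:k→4,z→5,2→6 2:k→7,z→8,2→9 3:k→6,z→10,2→11 4:k→12,z→5,2→6 5:k→8,z→8,2→13 6:k→6,z→14,2→11 7:k→15,z→8,2→9 8:k→8,z→11,2→16 9:k→17,z→16,2→11 10:k→10,z→18,2→11 11:k→11,z→11,2→11 12:k→12,z→14,2→6 13:k→19,z→16,2→11 14:k→18,z→18,2→11 15:k→20,z→8,2→9 16:k→19,z→11,2→11 17:k→21,z→19,2→11 18:k→18,z→11,2→11 19:k→22,z→11,2→11 20:k→20,z→18,2→9 21:k→11,z→22,2→11 22:k→11,z→11,2→11 [Hopcroft].
'22': run [30, 18, 1] end={s16} — reject; 2/2 del acc.
'zzz': N↓-sim [30, 23, 9, 2] end={s16,s22} ∉↓L; 3/3 deletions ∈↓L.
'kzkz': run [30, 27, 13, 7, 2] end={s16,s22} rej; 4/4 deletions ∈↓L.
'kkkz2': run [30, 27, 25, 20, 10, 1] end={s16} — reject; 5/5 del acc.
'z2kkk': |S_i|=[30, 23, 9, 6, 4, 1] end={s16} — reject; 5/5 single-dels accept.
5 obstructions.

min(Σ*\↓L) = [22, zzz, kzkz, kkkz2, z2kkk].


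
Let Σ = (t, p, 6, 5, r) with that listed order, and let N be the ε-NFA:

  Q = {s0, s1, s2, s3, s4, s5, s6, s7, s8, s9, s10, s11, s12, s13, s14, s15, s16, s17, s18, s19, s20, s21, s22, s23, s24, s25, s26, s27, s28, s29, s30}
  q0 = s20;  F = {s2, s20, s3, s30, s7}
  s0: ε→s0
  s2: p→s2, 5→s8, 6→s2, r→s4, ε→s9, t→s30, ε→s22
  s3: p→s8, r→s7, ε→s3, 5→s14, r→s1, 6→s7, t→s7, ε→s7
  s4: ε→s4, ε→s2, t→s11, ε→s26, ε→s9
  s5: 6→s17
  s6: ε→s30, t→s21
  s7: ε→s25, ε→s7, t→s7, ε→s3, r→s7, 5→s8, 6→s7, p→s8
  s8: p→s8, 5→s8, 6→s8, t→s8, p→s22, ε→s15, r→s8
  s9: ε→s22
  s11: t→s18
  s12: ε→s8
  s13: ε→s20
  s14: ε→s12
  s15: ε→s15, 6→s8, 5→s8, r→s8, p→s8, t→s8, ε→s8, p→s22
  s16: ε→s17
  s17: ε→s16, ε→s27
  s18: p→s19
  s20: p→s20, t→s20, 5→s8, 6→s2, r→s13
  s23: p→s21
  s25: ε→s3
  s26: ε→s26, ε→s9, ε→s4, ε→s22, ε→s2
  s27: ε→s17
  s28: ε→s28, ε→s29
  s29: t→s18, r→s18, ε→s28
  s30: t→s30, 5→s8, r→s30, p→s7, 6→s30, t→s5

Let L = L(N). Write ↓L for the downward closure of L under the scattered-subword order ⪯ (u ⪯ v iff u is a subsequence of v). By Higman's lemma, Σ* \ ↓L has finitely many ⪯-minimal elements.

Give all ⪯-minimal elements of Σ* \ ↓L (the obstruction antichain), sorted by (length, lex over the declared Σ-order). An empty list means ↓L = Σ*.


|Q|=31, |F|=5, |δ|=80 (33 ε).
min D↑ (5 st, q0=0, F={2}): 0:t→0,p→0,6→1,5→2,r→0 1:t→3,p→1,6→1,5→2,r→1 2:t→2,p→2,6→2,5→2,r→2 3:t→3,p→4,6→3,5→2,r→3 4:t→4,p→2,6→4,5→2,r→4 (ε-aug+det+¬).
'5': |S_i|=[23, 5] end={s12,s14,s15,s22,s8} ∉↓L; 1/1 single-dels accept.
'6tpp': |S_i|=[23, 21, 17, 10, 3] end={s15,s22,s8} — reject; 4/4 del acc.
2 words, ⪯-incomp.

min(Σ*\↓L) = [5, 6tpp].


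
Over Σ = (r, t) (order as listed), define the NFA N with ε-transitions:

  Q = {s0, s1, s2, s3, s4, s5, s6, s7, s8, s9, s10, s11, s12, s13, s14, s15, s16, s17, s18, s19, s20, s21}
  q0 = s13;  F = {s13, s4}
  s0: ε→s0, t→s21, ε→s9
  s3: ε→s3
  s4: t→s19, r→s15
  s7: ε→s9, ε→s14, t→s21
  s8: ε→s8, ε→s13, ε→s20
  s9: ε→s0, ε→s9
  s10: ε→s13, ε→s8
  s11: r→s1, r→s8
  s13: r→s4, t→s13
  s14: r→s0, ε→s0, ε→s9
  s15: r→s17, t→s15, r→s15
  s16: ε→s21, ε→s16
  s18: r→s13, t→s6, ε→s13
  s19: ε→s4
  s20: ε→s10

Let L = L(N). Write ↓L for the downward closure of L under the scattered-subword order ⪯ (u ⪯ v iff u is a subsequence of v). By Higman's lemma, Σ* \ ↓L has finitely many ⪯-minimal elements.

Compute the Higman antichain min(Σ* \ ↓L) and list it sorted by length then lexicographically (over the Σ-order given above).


|Q|=22, |F|=2, |δ|=33 (19 ε).
min D↑ (3 st, q0=0, F={2}): 0:r→1,t→0 1:r→2,t→1 2:r→2,t→2.
'rr': run [5, 4, 2] end={s15,s17} ∉↓L; 2/2 single-dels accept.
1 obstructions.

min(Σ*\↓L) = [rr].


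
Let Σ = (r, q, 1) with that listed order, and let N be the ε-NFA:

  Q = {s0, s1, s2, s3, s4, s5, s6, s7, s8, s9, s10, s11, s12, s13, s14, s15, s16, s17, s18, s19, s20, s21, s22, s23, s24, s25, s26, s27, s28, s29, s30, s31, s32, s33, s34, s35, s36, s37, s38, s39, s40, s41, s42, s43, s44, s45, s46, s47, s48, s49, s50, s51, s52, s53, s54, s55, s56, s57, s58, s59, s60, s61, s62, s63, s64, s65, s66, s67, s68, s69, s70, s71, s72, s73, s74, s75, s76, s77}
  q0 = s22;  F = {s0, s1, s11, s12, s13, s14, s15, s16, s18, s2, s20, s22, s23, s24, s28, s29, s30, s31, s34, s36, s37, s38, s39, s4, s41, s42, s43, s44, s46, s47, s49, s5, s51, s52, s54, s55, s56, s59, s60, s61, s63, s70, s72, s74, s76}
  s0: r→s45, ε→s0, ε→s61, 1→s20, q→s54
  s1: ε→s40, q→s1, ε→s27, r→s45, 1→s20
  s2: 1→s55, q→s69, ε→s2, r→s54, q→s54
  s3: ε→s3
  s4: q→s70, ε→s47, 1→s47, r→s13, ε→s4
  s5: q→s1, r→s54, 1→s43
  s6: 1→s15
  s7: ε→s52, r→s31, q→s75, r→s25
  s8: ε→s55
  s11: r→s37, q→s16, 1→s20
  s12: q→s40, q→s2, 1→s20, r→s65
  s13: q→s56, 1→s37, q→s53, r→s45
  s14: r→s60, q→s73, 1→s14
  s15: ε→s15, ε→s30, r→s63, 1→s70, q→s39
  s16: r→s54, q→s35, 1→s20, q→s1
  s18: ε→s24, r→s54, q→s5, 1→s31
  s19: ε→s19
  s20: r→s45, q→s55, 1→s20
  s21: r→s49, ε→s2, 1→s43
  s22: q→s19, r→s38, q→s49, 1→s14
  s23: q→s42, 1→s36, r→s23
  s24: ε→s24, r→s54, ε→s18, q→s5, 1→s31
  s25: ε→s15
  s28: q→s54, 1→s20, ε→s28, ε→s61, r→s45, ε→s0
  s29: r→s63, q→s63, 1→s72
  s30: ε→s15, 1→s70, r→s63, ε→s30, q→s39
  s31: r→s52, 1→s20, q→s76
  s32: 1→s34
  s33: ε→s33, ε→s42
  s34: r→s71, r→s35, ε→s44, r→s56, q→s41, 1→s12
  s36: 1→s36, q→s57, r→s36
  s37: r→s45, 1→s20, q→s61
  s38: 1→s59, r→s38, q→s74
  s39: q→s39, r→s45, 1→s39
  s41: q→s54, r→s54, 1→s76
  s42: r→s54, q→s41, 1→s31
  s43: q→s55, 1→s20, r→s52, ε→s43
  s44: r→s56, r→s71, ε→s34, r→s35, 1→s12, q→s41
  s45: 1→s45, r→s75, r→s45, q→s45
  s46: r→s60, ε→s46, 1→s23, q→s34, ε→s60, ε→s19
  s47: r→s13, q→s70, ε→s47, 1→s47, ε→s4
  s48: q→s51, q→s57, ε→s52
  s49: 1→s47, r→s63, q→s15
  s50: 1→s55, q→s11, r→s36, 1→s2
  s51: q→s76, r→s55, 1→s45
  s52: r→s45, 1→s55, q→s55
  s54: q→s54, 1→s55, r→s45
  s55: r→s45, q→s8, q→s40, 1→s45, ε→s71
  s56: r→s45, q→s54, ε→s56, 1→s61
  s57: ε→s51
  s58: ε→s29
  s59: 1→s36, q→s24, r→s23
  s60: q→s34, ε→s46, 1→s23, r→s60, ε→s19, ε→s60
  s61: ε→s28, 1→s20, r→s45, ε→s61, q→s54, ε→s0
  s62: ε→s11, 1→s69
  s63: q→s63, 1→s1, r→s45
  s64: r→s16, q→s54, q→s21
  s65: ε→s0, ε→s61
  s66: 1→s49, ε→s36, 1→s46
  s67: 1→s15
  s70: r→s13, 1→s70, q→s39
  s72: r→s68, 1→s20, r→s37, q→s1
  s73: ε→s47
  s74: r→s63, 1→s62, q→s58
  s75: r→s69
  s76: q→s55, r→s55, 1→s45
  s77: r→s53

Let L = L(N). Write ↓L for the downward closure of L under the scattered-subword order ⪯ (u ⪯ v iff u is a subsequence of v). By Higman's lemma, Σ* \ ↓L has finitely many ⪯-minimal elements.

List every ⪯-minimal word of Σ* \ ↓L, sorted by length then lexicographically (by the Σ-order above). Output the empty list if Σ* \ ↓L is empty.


min(Σ*\↓L) = [qrr, qqqr, rq11r, r11q1, r1qr11, 1rqq11].

|Q|=78, |F|=45, |δ|=221 (49 ε).
min D↑ (39 st, q0=0, F={15}): 0:r→1,q→2,1→3 1:r→1,q→4,1→5 2:r→6,q→7,1→8 3:r→9,q→8,1→3 4:r→6,q→10,1→11 5:r→12,q→13,1→14 6:r→15,q→6,1→16 7:r→6,q→17,1→18 8:r→19,q→18,1→8 9:r→9,q→20,1→12 10:r→6,q→6,1→21 11:r→22,q→23,1→24 12:r→12,q→25,1→14 13:r→26,q→27,1→28 14:r→14,q→29,1→14 15:r→15,q→15,1→15 16:r→15,q→16,1→24 17:r→15,q→17,1→17 18:r→19,q→17,1→18 19:r→15,q→30,1→22 20:r→30,q→31,1→32 21:r→22,q→16,1→24 22:r→15,q→33,1→24 23:r→26,q→16,1→24 24:r→15,q→34,1→24 25:r→26,q→31,1→28 26:r→15,q→26,1→34 27:r→26,q→16,1→35 28:r→36,q→37,1→24 29:r→34,q→37,1→15 30:r→15,q→26,1→33 31:r→26,q→26,1→37 32:r→33,q→38,1→24 33:r→15,q→26,1→24 34:r→15,q→34,1→15 35:r→36,q→34,1→24 36:r→15,q→34,1→34 37:r→34,q→34,1→15 38:r→26,q→26,1→34 (ε-aug+det+¬).
'qrr': N↓-sim [61, 53, 23, 3] end={s45,s69,s75} — reject; 3/3 deletions ∈↓L.
'qqqr': |S_i|=[61, 53, 35, 19, 3] end={s45,s69,s75} ∉↓L; 4/4 single-dels accept.
'rq11r': |S_i|=[61, 51, 43, 28, 8, 3] end={s45,s69,s75} — reject; 5/5 del acc.
'r11q1': run [61, 51, 38, 15, 10, 3] end={s45,s69,s75} ∉↓L; 5/5 single-dels accept.
'r1qr11': run [61, 51, 38, 28, 9, 7, 3] end={s45,s69,s75} rej; 6/6 deletions ∈↓L.
'1rqq11': N↓-sim [61, 52, 35, 27, 11, 8, 3] end={s45,s69,s75} — reject; 6/6 del acc.
6 obstructions.


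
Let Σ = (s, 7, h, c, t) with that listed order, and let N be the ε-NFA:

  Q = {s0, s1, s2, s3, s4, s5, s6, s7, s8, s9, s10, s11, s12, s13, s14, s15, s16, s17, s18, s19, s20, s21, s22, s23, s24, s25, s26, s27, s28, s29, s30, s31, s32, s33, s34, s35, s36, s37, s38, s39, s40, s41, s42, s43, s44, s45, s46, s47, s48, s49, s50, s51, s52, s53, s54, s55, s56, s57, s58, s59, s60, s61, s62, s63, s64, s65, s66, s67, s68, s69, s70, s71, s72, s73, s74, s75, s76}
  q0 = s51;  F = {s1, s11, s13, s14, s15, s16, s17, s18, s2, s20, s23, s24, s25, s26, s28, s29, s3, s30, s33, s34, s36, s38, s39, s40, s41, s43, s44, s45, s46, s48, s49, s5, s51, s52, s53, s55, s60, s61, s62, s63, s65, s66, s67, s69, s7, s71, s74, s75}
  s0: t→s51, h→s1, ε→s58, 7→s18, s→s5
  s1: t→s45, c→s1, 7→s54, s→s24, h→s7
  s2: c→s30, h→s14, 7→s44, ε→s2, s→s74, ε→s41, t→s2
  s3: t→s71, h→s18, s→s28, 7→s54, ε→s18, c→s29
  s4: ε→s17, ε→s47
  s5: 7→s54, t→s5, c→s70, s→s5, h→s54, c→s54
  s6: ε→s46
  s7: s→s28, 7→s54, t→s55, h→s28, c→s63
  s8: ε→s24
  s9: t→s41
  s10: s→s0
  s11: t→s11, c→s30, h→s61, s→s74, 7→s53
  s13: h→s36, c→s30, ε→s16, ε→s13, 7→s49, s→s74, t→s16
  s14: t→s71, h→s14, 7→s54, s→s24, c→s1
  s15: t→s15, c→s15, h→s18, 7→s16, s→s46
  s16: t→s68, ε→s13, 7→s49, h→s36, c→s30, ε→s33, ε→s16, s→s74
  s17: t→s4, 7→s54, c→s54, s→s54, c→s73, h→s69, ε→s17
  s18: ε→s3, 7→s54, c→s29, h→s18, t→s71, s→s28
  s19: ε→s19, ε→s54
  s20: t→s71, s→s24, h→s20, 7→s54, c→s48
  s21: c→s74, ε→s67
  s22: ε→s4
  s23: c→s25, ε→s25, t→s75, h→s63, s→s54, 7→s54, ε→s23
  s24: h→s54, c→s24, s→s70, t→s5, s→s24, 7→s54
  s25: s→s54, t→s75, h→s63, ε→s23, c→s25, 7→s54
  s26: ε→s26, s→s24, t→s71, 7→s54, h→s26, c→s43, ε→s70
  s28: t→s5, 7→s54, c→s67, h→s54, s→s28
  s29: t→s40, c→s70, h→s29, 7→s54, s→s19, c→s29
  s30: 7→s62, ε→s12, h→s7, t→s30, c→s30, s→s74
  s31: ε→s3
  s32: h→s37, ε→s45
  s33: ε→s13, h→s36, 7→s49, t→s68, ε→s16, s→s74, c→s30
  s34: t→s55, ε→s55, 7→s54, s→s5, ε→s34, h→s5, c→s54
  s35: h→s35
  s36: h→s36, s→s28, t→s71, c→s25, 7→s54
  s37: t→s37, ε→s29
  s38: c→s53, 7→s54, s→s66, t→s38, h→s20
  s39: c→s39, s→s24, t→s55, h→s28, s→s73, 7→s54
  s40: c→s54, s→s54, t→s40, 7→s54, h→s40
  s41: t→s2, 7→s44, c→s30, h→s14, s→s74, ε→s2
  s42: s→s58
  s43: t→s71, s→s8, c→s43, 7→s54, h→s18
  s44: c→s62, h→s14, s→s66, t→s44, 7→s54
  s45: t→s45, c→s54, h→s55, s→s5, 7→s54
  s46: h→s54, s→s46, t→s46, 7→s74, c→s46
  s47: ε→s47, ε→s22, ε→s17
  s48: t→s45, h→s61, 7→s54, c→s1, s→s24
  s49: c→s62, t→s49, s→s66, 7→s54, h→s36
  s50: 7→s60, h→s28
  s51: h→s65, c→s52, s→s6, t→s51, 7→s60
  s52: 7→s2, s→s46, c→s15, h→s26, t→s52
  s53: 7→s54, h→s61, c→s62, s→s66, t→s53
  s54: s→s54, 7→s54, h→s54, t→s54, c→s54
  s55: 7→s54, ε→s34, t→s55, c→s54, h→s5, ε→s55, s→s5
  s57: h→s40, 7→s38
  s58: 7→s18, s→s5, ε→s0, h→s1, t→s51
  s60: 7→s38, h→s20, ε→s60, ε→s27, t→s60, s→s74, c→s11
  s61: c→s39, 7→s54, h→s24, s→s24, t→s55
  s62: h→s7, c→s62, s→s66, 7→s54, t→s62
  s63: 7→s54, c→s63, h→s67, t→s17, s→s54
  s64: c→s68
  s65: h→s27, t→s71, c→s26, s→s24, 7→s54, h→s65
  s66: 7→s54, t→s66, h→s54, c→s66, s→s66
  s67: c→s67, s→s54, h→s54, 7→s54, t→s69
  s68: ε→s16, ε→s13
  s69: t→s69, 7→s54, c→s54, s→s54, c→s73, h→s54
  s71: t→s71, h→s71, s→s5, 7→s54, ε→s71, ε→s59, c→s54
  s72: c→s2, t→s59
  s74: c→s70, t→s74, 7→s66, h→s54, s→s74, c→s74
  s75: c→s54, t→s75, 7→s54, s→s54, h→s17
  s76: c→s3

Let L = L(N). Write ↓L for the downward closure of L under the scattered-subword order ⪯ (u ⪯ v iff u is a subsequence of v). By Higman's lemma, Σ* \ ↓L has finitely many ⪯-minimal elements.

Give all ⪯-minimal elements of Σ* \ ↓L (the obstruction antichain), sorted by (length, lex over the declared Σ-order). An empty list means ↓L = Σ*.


|Q|=77, |F|=48, |δ|=321 (45 ε).
min D↑ (43 st, q0=0, F={6}): 0:s→1,7→2,h→3,c→4,t→0 1:s→1,7→5,h→6,c→1,t→1 2:s→5,7→7,h→8,c→9,t→2 3:s→10,7→6,h→3,c→11,t→12 4:s→1,7→13,h→11,c→14,t→4 5:s→5,7→15,h→6,c→5,t→5 6:s→6,7→6,h→6,c→6,t→6 7:s→15,7→6,h→8,c→16,t→7 8:s→10,7→6,h→8,c→17,t→12 9:s→5,7→16,h→18,c→19,t→9 10:s→10,7→6,h→6,c→10,t→20 11:s→10,7→6,h→11,c→21,t→12 12:s→20,7→6,h→12,c→6,t→12 13:s→5,7→22,h→23,c→19,t→13 14:s→1,7→24,h→25,c→14,t→14 15:s→15,7→6,h→6,c→15,t→15 16:s→15,7→6,h→18,c→26,t→16 17:s→10,7→6,h→18,c→27,t→28 18:s→10,7→6,h→10,c→29,t→30 19:s→5,7→26,h→31,c→19,t→19 20:s→20,7→6,h→6,c→6,t→20 21:s→10,7→6,h→25,c→21,t→12 22:s→15,7→6,h→23,c→26,t→22 23:s→10,7→6,h→23,c→27,t→12 24:s→5,7→32,h→33,c→19,t→24 25:s→34,7→6,h→25,c→35,t→12 26:s→15,7→6,h→31,c→26,t→26 27:s→10,7→6,h→31,c→27,t→28 28:s→20,7→6,h→30,c→6,t→28 29:s→10,7→6,h→34,c→29,t→30 30:s→20,7→6,h→20,c→6,t→30 31:s→34,7→6,h→34,c→36,t→30 32:s→15,7→6,h→33,c→26,t→32 33:s→34,7→6,h→33,c→37,t→12 34:s→34,7→6,h→6,c→38,t→20 35:s→6,7→6,h→35,c→35,t→39 36:s→6,7→6,h→38,c→36,t→40 37:s→6,7→6,h→36,c→37,t→41 38:s→6,7→6,h→6,c→38,t→42 39:s→6,7→6,h→39,c→6,t→39 40:s→6,7→6,h→42,c→6,t→40 41:s→6,7→6,h→40,c→6,t→41 42:s→6,7→6,h→6,c→6,t→42 (ε-aug+det+¬).
'sh': |S_i|=[61, 14, 1] end={s54} rej; 2/2 deletions ∈↓L.
'h7': |S_i|=[61, 39, 1] end={s54} ∉↓L; 2/2 single-dels accept.
'777': run [61, 47, 35, 1] end={s54} — reject; 3/3 del acc.
'htc': run [61, 39, 16, 3] end={s54,s70,s73} ∉↓L; 3/3 deletions ∈↓L.
'7chhh': N↓-sim [61, 47, 31, 18, 8, 1] end={s54} — reject; 5/5 single-dels accept.
'cchcs': |S_i|=[61, 54, 44, 26, 16, 2] end={s19,s54} rej; 5/5 deletions ∈↓L.
6 words, ⪯-incomp.

Antichain: [sh, h7, 777, htc, 7chhh, cchcs].


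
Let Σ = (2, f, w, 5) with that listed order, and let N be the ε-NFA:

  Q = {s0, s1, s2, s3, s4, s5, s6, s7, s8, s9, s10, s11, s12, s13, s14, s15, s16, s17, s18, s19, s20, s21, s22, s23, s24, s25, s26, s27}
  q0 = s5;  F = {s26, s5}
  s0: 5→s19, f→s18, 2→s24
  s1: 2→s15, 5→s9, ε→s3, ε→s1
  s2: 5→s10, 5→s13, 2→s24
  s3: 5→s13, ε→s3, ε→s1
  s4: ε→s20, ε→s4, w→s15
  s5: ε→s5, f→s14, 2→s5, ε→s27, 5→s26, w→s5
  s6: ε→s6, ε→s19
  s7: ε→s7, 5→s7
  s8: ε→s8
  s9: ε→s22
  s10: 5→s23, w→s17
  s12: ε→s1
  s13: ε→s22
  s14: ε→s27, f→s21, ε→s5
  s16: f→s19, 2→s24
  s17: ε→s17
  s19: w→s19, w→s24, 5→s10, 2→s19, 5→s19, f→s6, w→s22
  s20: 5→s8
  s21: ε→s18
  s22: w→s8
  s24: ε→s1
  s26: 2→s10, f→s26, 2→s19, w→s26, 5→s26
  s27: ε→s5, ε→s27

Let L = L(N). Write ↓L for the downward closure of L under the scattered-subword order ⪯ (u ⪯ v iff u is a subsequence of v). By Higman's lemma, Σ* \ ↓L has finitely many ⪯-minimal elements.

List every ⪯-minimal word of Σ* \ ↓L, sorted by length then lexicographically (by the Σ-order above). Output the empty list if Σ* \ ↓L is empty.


|Q|=28, |F|=2, |δ|=56 (22 ε).
min D↑ (3 st, q0=0, F={2}): 0:2→0,f→0,w→0,5→1 1:2→2,f→1,w→1,5→1 2:2→2,f→2,w→2,5→2.
'52': |S_i|=[19, 14, 13] end={s1,s10,s13,s15,s17,s19,s22,s23,s24,s3,s6,s8,…} — reject; 2/2 single-dels accept.
1 words, ⪯-incomp.

Antichain: [52].


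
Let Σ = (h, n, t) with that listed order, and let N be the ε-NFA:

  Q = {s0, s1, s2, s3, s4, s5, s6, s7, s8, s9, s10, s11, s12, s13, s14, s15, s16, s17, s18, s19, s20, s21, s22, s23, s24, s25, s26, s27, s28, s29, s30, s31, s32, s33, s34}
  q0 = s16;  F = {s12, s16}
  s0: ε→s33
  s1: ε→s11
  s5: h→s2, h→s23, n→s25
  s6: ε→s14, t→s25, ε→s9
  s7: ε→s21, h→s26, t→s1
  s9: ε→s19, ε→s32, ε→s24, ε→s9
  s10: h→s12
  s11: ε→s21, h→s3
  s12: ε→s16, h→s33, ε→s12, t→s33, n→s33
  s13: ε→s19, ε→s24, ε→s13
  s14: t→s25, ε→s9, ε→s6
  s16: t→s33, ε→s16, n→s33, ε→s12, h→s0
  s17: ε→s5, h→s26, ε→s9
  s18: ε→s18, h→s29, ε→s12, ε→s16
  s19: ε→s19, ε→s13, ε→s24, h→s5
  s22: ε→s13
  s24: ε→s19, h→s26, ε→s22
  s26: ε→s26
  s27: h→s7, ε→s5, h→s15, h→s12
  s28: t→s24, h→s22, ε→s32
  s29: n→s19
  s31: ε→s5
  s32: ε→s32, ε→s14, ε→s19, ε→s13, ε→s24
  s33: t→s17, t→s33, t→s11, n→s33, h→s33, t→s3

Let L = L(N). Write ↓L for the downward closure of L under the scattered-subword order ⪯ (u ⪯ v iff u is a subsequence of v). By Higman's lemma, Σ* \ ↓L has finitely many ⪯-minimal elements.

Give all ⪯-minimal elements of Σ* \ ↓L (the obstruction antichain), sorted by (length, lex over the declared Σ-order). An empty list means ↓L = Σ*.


|Q|=35, |F|=2, |δ|=70 (39 ε).
min D↑ (2 st, q0=0, F={1}): 0:h→1,n→1,t→1 1:h→1,n→1,t→1 [Hopcroft].
'h': |S_i|=[21, 19] end={s0,s11,s13,s14,s17,s19,s2,s21,s22,s23,s24,s25,…} ∉↓L; 1/1 deletions ∈↓L.
'n': run [21, 18] end={s11,s13,s14,s17,s19,s2,s21,s22,s23,s24,s25,s26,…} — reject; 1/1 deletions ∈↓L.
't': |S_i|=[21, 18] end={s11,s13,s14,s17,s19,s2,s21,s22,s23,s24,s25,s26,…} — reject; 1/1 del acc.
3 minimals (antichain).

A = [h, n, t].


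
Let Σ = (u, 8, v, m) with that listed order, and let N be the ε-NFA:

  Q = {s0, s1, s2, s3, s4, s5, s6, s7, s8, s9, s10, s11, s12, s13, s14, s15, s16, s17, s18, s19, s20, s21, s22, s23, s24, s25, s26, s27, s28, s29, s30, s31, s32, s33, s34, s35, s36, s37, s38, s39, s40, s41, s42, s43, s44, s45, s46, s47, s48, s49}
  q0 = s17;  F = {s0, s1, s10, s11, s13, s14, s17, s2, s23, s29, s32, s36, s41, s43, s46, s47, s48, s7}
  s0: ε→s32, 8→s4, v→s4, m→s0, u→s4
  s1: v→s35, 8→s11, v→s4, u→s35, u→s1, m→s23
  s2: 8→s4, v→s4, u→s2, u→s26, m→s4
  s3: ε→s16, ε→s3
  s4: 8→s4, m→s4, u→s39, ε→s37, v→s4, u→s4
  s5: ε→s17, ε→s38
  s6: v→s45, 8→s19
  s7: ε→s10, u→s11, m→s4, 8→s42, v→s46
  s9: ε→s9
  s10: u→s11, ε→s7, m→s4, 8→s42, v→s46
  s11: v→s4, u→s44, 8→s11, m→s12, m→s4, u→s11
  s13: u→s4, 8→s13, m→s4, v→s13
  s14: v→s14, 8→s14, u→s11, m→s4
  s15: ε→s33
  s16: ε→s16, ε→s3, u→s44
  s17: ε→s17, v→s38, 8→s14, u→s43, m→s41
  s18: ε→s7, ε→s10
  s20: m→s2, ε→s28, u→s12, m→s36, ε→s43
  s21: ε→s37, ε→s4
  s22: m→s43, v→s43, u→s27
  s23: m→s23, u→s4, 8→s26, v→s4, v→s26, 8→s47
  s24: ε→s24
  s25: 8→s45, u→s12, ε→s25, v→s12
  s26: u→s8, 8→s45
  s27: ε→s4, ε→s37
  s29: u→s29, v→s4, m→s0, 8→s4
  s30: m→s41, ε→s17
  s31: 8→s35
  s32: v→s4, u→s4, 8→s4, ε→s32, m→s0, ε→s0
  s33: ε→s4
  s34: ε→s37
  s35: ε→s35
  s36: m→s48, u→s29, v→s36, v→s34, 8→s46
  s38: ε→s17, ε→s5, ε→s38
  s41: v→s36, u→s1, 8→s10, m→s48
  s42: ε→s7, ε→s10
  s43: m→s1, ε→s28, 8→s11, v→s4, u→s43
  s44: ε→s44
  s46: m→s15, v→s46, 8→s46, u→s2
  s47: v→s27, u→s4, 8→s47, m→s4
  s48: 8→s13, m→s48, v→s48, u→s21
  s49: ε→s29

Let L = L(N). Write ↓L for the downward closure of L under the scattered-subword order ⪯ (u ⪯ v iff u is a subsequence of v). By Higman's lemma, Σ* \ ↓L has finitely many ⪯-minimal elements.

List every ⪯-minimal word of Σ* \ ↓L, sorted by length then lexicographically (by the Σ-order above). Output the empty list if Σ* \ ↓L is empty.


A = [uv, 8m, mmu, mvu8].

|Q|=50, |F|=18, |δ|=138 (37 ε).
min D↑ (17 st, q0=0, F={5}): 0:u→1,8→2,v→0,m→3 1:u→1,8→4,v→5,m→6 2:u→4,8→2,v→2,m→5 3:u→6,8→7,v→8,m→9 4:u→4,8→4,v→5,m→5 5:u→5,8→5,v→5,m→5 6:u→6,8→4,v→5,m→10 7:u→4,8→7,v→11,m→5 8:u→12,8→11,v→8,m→9 9:u→5,8→13,v→9,m→9 10:u→5,8→14,v→5,m→10 11:u→15,8→11,v→11,m→5 12:u→12,8→5,v→5,m→16 13:u→5,8→13,v→13,m→5 14:u→5,8→14,v→5,m→5 15:u→15,8→5,v→5,m→5 16:u→5,8→5,v→5,m→16.
'uv': N↓-sim [36, 21, 8] end={s26,s27,s35,s37,s39,s4,s45,s8} ∉↓L; 2/2 deletions ∈↓L.
'8m': run [36, 20, 6] end={s12,s15,s33,s37,s39,s4} — reject; 2/2 deletions ∈↓L.
'mmu': run [36, 30, 17, 5] end={s21,s37,s39,s4,s8} rej; 3/3 del acc.
'mvu8': run [36, 30, 20, 11, 4] end={s37,s39,s4,s45} rej; 4/4 single-dels accept.
4 words, ⪯-incomp.


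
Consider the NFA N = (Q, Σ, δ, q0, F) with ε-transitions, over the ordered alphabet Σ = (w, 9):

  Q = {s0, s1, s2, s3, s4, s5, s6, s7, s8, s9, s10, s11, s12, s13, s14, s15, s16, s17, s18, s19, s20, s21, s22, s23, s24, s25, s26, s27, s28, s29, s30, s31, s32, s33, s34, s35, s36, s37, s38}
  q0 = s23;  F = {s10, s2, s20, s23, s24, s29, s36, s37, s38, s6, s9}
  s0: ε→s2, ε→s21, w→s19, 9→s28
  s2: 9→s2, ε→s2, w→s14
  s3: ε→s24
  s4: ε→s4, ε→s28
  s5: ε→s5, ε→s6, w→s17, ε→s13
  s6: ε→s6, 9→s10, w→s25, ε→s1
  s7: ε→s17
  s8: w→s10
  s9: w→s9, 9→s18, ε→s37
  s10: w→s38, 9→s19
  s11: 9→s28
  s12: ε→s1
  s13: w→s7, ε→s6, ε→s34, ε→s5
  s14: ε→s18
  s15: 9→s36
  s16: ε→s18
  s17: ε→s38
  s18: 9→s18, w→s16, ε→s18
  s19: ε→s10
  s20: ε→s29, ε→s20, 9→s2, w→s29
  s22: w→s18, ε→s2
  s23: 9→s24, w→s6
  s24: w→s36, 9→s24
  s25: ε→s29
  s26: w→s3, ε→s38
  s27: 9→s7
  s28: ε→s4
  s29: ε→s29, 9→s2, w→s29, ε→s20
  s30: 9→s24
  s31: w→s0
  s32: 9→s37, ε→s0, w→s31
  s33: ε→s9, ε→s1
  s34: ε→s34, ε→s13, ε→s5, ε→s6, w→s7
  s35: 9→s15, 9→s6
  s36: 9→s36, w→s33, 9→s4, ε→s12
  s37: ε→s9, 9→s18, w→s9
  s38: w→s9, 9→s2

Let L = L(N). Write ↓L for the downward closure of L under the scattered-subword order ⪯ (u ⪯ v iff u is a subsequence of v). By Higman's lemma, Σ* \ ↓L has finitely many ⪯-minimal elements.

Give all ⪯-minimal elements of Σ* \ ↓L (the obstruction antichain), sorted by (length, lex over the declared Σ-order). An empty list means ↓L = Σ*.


min(Σ*\↓L) = [ww9w, 9ww9].

|Q|=39, |F|=11, |δ|=81 (39 ε).
min D↑ (10 st, q0=0, F={9}): 0:w→1,9→2 1:w→3,9→4 2:w→5,9→2 3:w→3,9→6 4:w→7,9→4 5:w→8,9→5 6:w→9,9→6 7:w→8,9→6 8:w→8,9→9 9:w→9,9→9 [Hopcroft].
'ww9w': |S_i|=[21, 19, 12, 4, 3] end={s14,s16,s18} rej; 4/4 deletions ∈↓L.
'9ww9': N↓-sim [21, 16, 13, 7, 2] end={s16,s18} rej; 4/4 single-dels accept.
2 minimals (antichain).


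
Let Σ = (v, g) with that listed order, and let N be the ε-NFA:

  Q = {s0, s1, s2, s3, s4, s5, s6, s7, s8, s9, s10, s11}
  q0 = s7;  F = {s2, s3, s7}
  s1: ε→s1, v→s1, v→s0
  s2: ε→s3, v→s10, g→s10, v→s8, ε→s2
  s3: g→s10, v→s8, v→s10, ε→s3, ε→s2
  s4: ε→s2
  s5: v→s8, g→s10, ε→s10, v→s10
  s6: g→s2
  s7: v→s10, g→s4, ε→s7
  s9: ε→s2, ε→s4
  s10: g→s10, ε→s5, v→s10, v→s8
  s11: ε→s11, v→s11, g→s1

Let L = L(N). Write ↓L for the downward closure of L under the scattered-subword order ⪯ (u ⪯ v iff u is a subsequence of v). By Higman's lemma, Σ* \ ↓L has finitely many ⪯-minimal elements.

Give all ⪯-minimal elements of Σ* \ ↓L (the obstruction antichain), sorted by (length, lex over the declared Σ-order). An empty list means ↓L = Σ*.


|Q|=12, |F|=3, |δ|=31 (12 ε).
min D↑ (3 st, q0=0, F={1}): 0:v→1,g→2 1:v→1,g→1 2:v→1,g→1.
'v': N↓-sim [7, 3] end={s10,s5,s8} — reject; 1/1 del acc.
'gg': |S_i|=[7, 6, 3] end={s10,s5,s8} ∉↓L; 2/2 single-dels accept.
2 obstructions.

Antichain: [v, gg].


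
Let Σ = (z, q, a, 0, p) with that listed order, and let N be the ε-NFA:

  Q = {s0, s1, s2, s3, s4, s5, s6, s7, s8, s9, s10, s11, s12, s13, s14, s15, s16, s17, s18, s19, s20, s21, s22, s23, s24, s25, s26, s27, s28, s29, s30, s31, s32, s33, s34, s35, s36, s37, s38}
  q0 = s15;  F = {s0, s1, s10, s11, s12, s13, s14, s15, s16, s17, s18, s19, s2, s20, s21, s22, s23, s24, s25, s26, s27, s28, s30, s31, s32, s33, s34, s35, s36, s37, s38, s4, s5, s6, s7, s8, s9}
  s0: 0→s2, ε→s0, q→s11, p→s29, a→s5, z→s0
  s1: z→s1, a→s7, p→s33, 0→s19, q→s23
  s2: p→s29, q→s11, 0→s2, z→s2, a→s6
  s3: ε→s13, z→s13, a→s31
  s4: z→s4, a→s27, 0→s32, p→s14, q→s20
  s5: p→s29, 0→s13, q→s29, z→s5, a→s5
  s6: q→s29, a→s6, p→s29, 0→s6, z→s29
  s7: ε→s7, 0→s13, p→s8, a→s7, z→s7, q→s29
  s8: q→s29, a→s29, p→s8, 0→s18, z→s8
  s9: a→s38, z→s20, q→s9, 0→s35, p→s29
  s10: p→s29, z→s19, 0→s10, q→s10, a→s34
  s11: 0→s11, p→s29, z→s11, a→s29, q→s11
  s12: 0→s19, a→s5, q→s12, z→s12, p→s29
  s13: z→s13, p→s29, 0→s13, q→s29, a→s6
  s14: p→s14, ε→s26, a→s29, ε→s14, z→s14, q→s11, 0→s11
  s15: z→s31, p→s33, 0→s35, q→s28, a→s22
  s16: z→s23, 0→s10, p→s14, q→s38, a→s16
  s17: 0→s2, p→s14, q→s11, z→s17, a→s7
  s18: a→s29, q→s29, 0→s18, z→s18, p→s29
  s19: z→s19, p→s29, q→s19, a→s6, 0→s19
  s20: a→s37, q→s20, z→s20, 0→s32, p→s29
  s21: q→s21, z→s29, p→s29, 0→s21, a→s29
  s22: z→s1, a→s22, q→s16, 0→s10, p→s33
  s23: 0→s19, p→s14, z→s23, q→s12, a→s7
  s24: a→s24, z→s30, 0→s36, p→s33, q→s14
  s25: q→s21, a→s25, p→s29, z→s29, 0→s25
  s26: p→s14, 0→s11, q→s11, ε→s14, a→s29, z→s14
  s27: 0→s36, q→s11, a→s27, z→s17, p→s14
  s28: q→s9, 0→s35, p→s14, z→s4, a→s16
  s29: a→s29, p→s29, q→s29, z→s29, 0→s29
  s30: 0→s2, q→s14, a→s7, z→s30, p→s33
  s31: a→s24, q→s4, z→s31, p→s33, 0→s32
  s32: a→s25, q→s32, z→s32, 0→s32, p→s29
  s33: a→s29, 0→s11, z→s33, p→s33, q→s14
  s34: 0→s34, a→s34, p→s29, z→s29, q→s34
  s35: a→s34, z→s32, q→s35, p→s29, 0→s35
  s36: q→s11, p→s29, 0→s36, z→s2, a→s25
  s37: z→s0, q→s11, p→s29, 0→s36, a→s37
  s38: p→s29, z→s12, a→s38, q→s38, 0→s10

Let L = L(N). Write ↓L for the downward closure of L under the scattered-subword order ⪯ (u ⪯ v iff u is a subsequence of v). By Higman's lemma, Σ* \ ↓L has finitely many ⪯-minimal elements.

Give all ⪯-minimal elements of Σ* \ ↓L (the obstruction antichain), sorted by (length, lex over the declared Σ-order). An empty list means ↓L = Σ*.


A = [0p, pa, qqp, 0az, zaqa, azaq].

|Q|=39, |F|=37, |δ|=198 (6 ε).
min D↑ (37 st, q0=0, F={15}): 0:z→1,q→2,a→3,0→4,p→5 1:z→1,q→6,a→7,0→8,p→5 2:z→6,q→9,a→10,0→4,p→11 3:z→12,q→10,a→3,0→13,p→5 4:z→8,q→4,a→14,0→4,p→15 5:z→5,q→11,a→15,0→16,p→5 6:z→6,q→17,a→18,0→8,p→11 7:z→19,q→11,a→7,0→20,p→5 8:z→8,q→8,a→21,0→8,p→15 9:z→17,q→9,a→22,0→4,p→15 10:z→23,q→22,a→10,0→13,p→11 11:z→11,q→16,a→15,0→16,p→11 12:z→12,q→23,a→24,0→25,p→5 13:z→25,q→13,a→14,0→13,p→15 14:z→15,q→14,a→14,0→14,p→15 15:z→15,q→15,a→15,0→15,p→15 16:z→16,q→16,a→15,0→16,p→15 17:z→17,q→17,a→26,0→8,p→15 18:z→27,q→16,a→18,0→20,p→11 19:z→19,q→11,a→24,0→28,p→5 20:z→28,q→16,a→21,0→20,p→15 21:z→15,q→29,a→21,0→21,p→15 22:z→30,q→22,a→22,0→13,p→15 23:z→23,q→30,a→24,0→25,p→11 24:z→24,q→15,a→24,0→31,p→32 25:z→25,q→25,a→33,0→25,p→15 26:z→34,q→16,a→26,0→20,p→15 27:z→27,q→16,a→24,0→28,p→11 28:z→28,q→16,a→33,0→28,p→15 29:z→15,q→29,a→15,0→29,p→15 30:z→30,q→30,a→35,0→25,p→15 31:z→31,q→15,a→33,0→31,p→15 32:z→32,q→15,a→15,0→36,p→32 33:z→15,q→15,a→33,0→33,p→15 34:z→34,q→16,a→35,0→28,p→15 35:z→35,q→15,a→35,0→31,p→15 36:z→36,q→15,a→15,0→36,p→15 (ε-aug+det+¬).
'0p': run [38, 14, 1] end={s29} rej; 2/2 del acc.
'pa': |S_i|=[38, 7, 1] end={s29} ∉↓L; 2/2 single-dels accept.
'qqp': N↓-sim [38, 31, 20, 1] end={s29} ∉↓L; 3/3 deletions ∈↓L.
'0az': run [38, 14, 5, 1] end={s29} ∉↓L; 3/3 del acc.
'zaqa': |S_i|=[38, 29, 21, 5, 1] end={s29} rej; 4/4 single-dels accept.
'azaq': |S_i|=[38, 30, 19, 7, 1] end={s29} rej; 4/4 del acc.
6 words, ⪯-incomp.


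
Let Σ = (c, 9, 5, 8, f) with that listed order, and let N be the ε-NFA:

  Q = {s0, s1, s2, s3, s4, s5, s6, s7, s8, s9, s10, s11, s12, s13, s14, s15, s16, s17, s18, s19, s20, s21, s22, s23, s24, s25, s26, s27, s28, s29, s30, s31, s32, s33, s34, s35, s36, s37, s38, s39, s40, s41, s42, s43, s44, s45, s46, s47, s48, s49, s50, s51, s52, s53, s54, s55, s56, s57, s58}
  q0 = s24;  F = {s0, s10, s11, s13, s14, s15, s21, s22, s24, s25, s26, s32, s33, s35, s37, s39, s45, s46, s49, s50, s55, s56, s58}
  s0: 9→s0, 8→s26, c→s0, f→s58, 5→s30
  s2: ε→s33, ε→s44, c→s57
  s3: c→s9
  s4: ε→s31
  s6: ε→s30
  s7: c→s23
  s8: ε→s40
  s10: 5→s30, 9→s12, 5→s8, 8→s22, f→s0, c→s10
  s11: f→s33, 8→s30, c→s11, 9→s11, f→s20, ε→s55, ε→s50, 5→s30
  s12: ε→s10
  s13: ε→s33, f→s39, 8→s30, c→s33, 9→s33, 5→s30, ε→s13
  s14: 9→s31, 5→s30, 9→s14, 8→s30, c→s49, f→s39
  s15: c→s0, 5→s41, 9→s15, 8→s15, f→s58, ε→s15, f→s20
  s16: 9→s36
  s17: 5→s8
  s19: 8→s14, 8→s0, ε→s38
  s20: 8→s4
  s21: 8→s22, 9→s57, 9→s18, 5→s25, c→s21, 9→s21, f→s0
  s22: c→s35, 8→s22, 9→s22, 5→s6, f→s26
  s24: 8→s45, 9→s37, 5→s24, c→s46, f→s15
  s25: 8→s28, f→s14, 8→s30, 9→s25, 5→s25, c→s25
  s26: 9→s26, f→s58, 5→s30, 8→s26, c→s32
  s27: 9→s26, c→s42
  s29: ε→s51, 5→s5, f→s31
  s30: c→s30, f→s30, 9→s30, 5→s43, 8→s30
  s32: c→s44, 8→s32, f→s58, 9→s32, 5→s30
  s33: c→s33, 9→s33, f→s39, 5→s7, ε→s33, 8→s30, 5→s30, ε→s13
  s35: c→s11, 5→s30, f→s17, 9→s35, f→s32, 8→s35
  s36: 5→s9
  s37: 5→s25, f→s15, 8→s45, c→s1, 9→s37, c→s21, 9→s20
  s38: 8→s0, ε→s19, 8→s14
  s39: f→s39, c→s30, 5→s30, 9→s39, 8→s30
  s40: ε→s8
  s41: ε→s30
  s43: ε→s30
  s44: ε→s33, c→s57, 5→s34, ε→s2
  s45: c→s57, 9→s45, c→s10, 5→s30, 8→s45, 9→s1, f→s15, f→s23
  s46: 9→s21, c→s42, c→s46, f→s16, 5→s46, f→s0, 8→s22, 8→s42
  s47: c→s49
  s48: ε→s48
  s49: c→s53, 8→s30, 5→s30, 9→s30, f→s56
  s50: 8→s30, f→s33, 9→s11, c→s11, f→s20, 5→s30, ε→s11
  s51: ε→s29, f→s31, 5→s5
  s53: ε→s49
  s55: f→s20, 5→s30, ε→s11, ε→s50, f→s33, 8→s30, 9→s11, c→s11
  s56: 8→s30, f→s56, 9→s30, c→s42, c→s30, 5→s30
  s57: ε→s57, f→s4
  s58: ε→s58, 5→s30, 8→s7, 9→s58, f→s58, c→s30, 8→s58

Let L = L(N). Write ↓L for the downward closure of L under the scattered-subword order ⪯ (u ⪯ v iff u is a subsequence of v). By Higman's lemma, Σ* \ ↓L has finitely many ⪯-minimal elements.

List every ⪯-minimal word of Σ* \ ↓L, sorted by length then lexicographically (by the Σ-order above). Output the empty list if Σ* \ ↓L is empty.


|Q|=59, |F|=23, |δ|=191 (29 ε).
min D↑ (21 st, q0=0, F={10}): 0:c→1,9→2,5→0,8→3,f→4 1:c→1,9→5,5→1,8→6,f→7 2:c→5,9→2,5→8,8→3,f→4 3:c→9,9→3,5→10,8→3,f→4 4:c→7,9→4,5→10,8→4,f→11 5:c→5,9→5,5→8,8→6,f→7 6:c→12,9→6,5→10,8→6,f→13 7:c→7,9→7,5→10,8→13,f→11 8:c→8,9→8,5→8,8→10,f→14 9:c→9,9→9,5→10,8→6,f→7 10:c→10,9→10,5→10,8→10,f→10 11:c→10,9→11,5→10,8→11,f→11 12:c→15,9→12,5→10,8→12,f→16 13:c→16,9→13,5→10,8→13,f→11 14:c→17,9→14,5→10,8→10,f→18 15:c→15,9→15,5→10,8→10,f→19 16:c→19,9→16,5→10,8→16,f→11 17:c→17,9→10,5→10,8→10,f→20 18:c→10,9→18,5→10,8→10,f→18 19:c→19,9→19,5→10,8→10,f→18 20:c→10,9→10,5→10,8→10,f→20 [Hopcroft].
'85': N↓-sim [48, 35, 9] end={s23,s30,s34,s40,s41,s43,s6,s7,s8} rej; 2/2 single-dels accept.
'f5': run [48, 31, 9] end={s23,s30,s34,s40,s41,s43,s7,s8,s9} rej; 2/2 deletions ∈↓L.
'958': |S_i|=[48, 45, 19, 3] end={s28,s30,s43} ∉↓L; 3/3 deletions ∈↓L.
'ffc': N↓-sim [48, 31, 11, 4] end={s23,s30,s42,s43} — reject; 3/3 deletions ∈↓L.
'c8cc8': run [48, 43, 28, 23, 17, 4] end={s30,s31,s4,s43} — reject; 5/5 single-dels accept.
'95fc9': run [48, 45, 19, 9, 6, 2] end={s30,s43} rej; 5/5 single-dels accept.
6 obstructions.

Antichain: [85, f5, 958, ffc, c8cc8, 95fc9].


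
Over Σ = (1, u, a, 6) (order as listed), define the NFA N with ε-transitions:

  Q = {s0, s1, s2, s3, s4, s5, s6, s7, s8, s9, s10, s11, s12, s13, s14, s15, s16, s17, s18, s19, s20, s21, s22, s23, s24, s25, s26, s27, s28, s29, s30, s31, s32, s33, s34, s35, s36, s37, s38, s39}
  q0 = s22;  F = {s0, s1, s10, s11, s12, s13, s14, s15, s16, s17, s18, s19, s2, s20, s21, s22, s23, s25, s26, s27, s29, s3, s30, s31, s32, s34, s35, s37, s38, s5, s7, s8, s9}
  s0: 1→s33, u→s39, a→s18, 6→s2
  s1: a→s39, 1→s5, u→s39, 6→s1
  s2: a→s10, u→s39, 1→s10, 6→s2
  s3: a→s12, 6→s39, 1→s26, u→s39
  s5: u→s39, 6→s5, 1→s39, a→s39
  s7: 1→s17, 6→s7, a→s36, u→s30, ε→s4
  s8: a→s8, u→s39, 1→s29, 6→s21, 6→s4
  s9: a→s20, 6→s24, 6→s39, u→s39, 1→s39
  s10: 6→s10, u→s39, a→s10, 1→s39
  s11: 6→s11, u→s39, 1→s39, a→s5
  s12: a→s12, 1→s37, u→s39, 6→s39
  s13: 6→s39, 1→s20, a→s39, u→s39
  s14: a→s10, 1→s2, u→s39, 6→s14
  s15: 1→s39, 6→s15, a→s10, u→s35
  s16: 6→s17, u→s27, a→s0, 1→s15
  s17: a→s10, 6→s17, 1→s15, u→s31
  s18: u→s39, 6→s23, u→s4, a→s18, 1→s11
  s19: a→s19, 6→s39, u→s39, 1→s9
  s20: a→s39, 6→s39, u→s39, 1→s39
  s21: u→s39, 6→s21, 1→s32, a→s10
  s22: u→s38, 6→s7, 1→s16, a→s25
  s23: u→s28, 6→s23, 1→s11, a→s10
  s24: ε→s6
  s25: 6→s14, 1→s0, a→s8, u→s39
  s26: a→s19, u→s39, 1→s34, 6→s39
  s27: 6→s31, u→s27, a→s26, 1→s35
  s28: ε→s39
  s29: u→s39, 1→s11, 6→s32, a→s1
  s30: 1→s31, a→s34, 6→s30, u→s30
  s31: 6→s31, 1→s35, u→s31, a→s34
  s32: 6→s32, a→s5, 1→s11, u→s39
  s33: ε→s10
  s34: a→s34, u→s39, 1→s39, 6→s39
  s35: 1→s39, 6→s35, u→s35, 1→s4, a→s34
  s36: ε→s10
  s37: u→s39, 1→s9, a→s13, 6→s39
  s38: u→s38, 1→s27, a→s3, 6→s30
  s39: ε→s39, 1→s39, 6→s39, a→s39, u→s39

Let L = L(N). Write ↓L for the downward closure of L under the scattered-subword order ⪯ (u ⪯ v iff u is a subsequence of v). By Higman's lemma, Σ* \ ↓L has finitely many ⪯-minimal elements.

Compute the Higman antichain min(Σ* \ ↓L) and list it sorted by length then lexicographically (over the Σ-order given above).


|Q|=40, |F|=33, |δ|=146 (6 ε).
min D↑ (34 st, q0=0, F={11}): 0:1→1,u→2,a→3,6→4 1:1→5,u→6,a→7,6→8 2:1→6,u→2,a→9,6→10 3:1→7,u→11,a→12,6→13 4:1→8,u→10,a→14,6→4 5:1→11,u→15,a→14,6→5 6:1→15,u→6,a→16,6→17 7:1→14,u→11,a→18,6→19 8:1→5,u→17,a→14,6→8 9:1→16,u→11,a→20,6→11 10:1→17,u→10,a→21,6→10 11:1→11,u→11,a→11,6→11 12:1→22,u→11,a→12,6→23 13:1→19,u→11,a→14,6→13 14:1→11,u→11,a→14,6→14 15:1→11,u→15,a→21,6→15 16:1→21,u→11,a→24,6→11 17:1→15,u→17,a→21,6→17 18:1→25,u→11,a→18,6→26 19:1→14,u→11,a→14,6→19 20:1→27,u→11,a→20,6→11 21:1→11,u→11,a→21,6→11 22:1→25,u→11,a→28,6→29 23:1→29,u→11,a→14,6→23 24:1→30,u→11,a→24,6→11 25:1→11,u→11,a→31,6→25 26:1→25,u→11,a→14,6→26 27:1→30,u→11,a→32,6→11 28:1→31,u→11,a→11,6→28 29:1→25,u→11,a→31,6→29 30:1→11,u→11,a→33,6→11 31:1→11,u→11,a→11,6→31 32:1→33,u→11,a→11,6→11 33:1→11,u→11,a→11,6→11 [Hopcroft].
'au': run [40, 30, 3] end={s28,s39,s4} — reject; 2/2 del acc.
'111': run [40, 29, 13, 2] end={s39,s4} ∉↓L; 3/3 del acc.
'ua6': |S_i|=[40, 19, 12, 3] end={s24,s39,s6} ∉↓L; 3/3 single-dels accept.
'6a1': N↓-sim [40, 22, 5, 1] end={s39} — reject; 3/3 del acc.
'aa1aa': run [40, 30, 22, 12, 5, 1] end={s39} — reject; 5/5 del acc.
5 words, ⪯-incomp.

A = [au, 111, ua6, 6a1, aa1aa].


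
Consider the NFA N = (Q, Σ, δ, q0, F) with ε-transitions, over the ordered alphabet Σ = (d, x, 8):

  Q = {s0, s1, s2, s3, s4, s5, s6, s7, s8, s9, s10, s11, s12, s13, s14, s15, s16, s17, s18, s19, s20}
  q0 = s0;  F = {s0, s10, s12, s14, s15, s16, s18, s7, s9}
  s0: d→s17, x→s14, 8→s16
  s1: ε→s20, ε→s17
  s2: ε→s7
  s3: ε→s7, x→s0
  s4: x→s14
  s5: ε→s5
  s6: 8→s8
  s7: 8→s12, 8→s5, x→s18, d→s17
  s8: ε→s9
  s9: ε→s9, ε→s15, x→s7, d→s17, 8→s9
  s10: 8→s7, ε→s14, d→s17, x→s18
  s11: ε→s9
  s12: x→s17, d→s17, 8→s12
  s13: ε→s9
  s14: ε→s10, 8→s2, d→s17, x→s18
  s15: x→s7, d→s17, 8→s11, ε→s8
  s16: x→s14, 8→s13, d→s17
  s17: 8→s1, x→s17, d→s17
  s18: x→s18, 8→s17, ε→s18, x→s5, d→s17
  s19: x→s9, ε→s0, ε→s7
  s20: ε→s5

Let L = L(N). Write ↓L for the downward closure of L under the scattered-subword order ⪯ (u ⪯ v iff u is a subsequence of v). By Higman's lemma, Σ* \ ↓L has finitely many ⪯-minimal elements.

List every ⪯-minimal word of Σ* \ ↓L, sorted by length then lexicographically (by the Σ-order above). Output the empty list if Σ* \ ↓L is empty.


|Q|=21, |F|=9, |δ|=53 (17 ε).
min D↑ (8 st, q0=0, F={1}): 0:d→1,x→2,8→3 1:d→1,x→1,8→1 2:d→1,x→4,8→5 3:d→1,x→2,8→6 4:d→1,x→4,8→1 5:d→1,x→4,8→7 6:d→1,x→5,8→6 7:d→1,x→1,8→7 [Hopcroft].
'd': |S_i|=[17, 4] end={s1,s17,s20,s5} ∉↓L; 1/1 del acc.
'xx8': run [17, 10, 5, 4] end={s1,s17,s20,s5} ∉↓L; 3/3 deletions ∈↓L.
'x88x': |S_i|=[17, 10, 8, 5, 4] end={s1,s17,s20,s5} — reject; 4/4 del acc.
'88x8x': N↓-sim [17, 16, 13, 7, 5, 4] end={s1,s17,s20,s5} ∉↓L; 5/5 deletions ∈↓L.
4 words, ⪯-incomp.

Antichain: [d, xx8, x88x, 88x8x].
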